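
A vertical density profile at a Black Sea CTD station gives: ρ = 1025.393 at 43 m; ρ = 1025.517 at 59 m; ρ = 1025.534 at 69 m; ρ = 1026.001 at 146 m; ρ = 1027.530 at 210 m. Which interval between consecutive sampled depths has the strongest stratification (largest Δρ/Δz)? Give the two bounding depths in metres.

146–210 m

Compute the density gradient over each adjacent pair:
  43–59 m: Δρ/Δz = 0.124/16 = 7.7 × 10⁻³ kg m⁻⁴
  59–69 m: Δρ/Δz = 0.017/10 = 1.7 × 10⁻³ kg m⁻⁴
  69–146 m: Δρ/Δz = 0.467/77 = 6.1 × 10⁻³ kg m⁻⁴
  146–210 m: Δρ/Δz = 1.529/64 = 0.024 kg m⁻⁴
The largest gradient is in the 146–210 m interval — the pycnocline.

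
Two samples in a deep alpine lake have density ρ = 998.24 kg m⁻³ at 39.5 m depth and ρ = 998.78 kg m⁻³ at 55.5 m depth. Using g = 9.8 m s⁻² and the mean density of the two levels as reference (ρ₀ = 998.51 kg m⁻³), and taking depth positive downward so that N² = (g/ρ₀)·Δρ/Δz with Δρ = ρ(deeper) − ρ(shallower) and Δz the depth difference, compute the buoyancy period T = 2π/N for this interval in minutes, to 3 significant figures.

Δρ = 998.78 − 998.24 = 0.54 kg m⁻³ over Δz = 55.5 − 39.5 = 16 m.
N² = (9.8/998.51) × (0.54/16) = 3.3124 × 10⁻⁴ s⁻².
N = √(3.3124 × 10⁻⁴) = 0.018200 rad s⁻¹, so T = 2π/N = 345.23 s = 5.7538 min ≈ 5.75 min.

5.75 min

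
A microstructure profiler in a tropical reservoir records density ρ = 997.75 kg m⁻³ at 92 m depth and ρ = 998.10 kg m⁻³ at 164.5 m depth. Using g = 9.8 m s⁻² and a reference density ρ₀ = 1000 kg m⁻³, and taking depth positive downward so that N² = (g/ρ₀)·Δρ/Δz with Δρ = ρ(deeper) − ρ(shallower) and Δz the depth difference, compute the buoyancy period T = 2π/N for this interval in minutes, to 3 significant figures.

Δρ = 998.10 − 997.75 = 0.35 kg m⁻³ over Δz = 164.5 − 92 = 72.5 m.
N² = (9.8/1000) × (0.35/72.5) = 4.7310 × 10⁻⁵ s⁻².
N = √(4.7310 × 10⁻⁵) = 6.8782 × 10⁻³ rad s⁻¹, so T = 2π/N = 913.49 s = 15.225 min ≈ 15.2 min.

15.2 min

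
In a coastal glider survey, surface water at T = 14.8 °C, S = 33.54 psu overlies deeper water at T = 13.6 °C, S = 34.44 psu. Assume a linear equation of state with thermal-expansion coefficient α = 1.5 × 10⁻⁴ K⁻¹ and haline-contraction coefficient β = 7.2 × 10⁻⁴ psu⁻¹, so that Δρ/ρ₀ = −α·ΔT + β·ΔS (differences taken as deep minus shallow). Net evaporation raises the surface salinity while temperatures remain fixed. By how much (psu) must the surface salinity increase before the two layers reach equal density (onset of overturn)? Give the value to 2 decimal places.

1.15 psu

Neutral buoyancy requires −α(T_deep − T_surf) + β(S_deep − S_surf′) = 0.
S_surf′ = S_deep − (α/β)·ΔT = 34.44 − (1.5 × 10⁻⁴/7.2 × 10⁻⁴)·(-1.2) = 34.6900 psu.
Increase required: 34.6900 − 33.54 = 1.1500 psu.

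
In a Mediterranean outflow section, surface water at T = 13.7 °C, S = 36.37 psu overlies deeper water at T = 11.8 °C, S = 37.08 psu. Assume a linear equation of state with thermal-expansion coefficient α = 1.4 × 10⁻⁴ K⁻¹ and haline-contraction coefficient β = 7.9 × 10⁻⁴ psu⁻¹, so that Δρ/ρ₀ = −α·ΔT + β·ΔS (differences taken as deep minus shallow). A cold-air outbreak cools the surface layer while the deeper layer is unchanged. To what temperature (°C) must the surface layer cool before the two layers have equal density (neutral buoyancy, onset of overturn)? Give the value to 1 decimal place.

7.8 °C

Neutral buoyancy requires Δρ = 0, i.e. −α(T_deep − T_surf′) + β(S_deep − S_surf) = 0.
T_surf′ = T_deep − (β/α)·ΔS = 11.8 − (7.9 × 10⁻⁴/1.4 × 10⁻⁴)·(+0.71) = 7.794 °C.
Cooling required: 13.7 − (7.794) = 5.906 °C.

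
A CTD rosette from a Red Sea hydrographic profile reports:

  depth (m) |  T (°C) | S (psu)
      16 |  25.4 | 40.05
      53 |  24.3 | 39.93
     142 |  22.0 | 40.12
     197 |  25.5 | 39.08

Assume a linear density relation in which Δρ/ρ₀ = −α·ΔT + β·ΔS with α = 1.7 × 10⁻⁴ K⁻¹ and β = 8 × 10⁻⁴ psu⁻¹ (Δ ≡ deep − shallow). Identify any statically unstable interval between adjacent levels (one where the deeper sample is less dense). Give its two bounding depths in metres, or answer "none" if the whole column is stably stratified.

142–197 m

Evaluate Δρ/ρ₀ = −αΔT + βΔS across each adjacent pair:
  16–53 m: −αΔT+βΔS = −(1.7 × 10⁻⁴)(-1.1)+(8 × 10⁻⁴)(-0.12) = 9.1 × 10⁻⁵ → stable
  53–142 m: −αΔT+βΔS = −(1.7 × 10⁻⁴)(-2.3)+(8 × 10⁻⁴)(+0.19) = 5.4 × 10⁻⁴ → stable
  142–197 m: −αΔT+βΔS = −(1.7 × 10⁻⁴)(+3.5)+(8 × 10⁻⁴)(-1.04) = -1.4 × 10⁻³ → UNSTABLE
The 142–197 m interval has Δρ < 0: lighter water underlies denser water.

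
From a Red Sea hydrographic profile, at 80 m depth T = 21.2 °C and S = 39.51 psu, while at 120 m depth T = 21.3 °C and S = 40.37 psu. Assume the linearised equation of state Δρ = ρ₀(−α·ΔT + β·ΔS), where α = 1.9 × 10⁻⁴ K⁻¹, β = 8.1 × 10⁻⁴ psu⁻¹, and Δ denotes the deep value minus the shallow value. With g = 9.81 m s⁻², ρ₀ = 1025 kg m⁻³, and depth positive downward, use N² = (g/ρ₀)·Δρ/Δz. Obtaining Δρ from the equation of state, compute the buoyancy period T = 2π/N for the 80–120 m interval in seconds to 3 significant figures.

487 s

ΔT = +0.1 K, ΔS = +0.86 psu (deep − shallow).
Δρ/ρ₀ = −αΔT + βΔS = -1.90 × 10⁻⁵ + 6.966 × 10⁻⁴ = 6.776 × 10⁻⁴, so Δρ ≈ 0.6945 kg m⁻³.
N² = (g/ρ₀)·Δρ/Δz = g·(Δρ/ρ₀)/Δz = 9.81 × 6.776 × 10⁻⁴ / 40 = 1.6618 × 10⁻⁴ s⁻².
N = √(1.6618 × 10⁻⁴) = 0.012891 rad s⁻¹ → T = 2π/N = 487.41 s ≈ 487 s.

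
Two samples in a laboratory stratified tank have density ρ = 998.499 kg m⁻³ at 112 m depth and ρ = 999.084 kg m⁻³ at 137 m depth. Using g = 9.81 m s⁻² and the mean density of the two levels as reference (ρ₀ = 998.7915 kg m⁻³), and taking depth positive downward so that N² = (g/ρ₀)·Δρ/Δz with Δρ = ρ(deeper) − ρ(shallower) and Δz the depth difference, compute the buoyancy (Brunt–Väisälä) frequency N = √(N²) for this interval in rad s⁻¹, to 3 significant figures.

Δρ = 999.084 − 998.499 = 0.585 kg m⁻³ over Δz = 137 − 112 = 25 m.
N² = (9.81/998.7915) × (0.585/25) = 2.2983 × 10⁻⁴ s⁻².
N = √(2.2983 × 10⁻⁴) = 0.015160 rad s⁻¹ ≈ 0.0152 rad s⁻¹.
A positive N² confirms static stability across the interval.

0.0152 rad s⁻¹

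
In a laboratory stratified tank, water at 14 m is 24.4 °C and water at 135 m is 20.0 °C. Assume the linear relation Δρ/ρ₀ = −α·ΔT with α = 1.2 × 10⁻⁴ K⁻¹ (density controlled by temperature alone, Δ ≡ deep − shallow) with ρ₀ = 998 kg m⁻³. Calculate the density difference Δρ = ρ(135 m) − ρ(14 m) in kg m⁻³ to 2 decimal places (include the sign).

ΔT = -4.4 K, Δρ/ρ₀ = −αΔT = 5.28 × 10⁻⁴.
Δρ = 998 × (5.28 × 10⁻⁴) = +0.53 kg m⁻³.
Positive Δρ: denser below, stable.

+0.53 kg m⁻³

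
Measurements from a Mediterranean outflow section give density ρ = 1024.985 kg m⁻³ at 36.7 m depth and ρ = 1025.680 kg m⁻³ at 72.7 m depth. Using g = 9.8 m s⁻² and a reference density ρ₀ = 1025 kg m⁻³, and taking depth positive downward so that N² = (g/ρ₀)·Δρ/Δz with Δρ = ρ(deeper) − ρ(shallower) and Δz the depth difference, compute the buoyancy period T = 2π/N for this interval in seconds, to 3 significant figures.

Δρ = 1025.680 − 1024.985 = 0.695 kg m⁻³ over Δz = 72.7 − 36.7 = 36 m.
N² = (9.8/1025) × (0.695/36) = 1.8458 × 10⁻⁴ s⁻².
N = √(1.8458 × 10⁻⁴) = 0.013586 rad s⁻¹, so T = 2π/N = 462.47 s ≈ 462 s.

462 s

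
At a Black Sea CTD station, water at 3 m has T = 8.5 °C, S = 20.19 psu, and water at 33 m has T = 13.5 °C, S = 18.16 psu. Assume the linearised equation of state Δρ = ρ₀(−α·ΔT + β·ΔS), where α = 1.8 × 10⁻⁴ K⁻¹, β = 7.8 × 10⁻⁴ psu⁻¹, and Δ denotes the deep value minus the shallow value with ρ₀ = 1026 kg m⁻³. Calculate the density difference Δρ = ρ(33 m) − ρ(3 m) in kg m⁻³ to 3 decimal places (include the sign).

ΔT = +5.0 K, ΔS = -2.03 psu (deep − shallow).
Δρ/ρ₀ = −(1.8 × 10⁻⁴)(+5.0) + (7.8 × 10⁻⁴)(-2.03) = -2.4834 × 10⁻³.
Δρ = 1026 × (-2.4834 × 10⁻³) = -2.548 kg m⁻³.
Negative Δρ: lighter below, statically unstable.

-2.548 kg m⁻³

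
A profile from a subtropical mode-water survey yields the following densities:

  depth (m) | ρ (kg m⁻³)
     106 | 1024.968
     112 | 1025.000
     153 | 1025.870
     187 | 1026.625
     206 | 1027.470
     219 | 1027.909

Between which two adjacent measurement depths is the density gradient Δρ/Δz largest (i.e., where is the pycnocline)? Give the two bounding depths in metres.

187–206 m

Compute the density gradient over each adjacent pair:
  106–112 m: Δρ/Δz = 0.032/6 = 5.3 × 10⁻³ kg m⁻⁴
  112–153 m: Δρ/Δz = 0.870/41 = 0.021 kg m⁻⁴
  153–187 m: Δρ/Δz = 0.755/34 = 0.022 kg m⁻⁴
  187–206 m: Δρ/Δz = 0.845/19 = 0.044 kg m⁻⁴
  206–219 m: Δρ/Δz = 0.439/13 = 0.034 kg m⁻⁴
The largest gradient is in the 187–206 m interval — the pycnocline.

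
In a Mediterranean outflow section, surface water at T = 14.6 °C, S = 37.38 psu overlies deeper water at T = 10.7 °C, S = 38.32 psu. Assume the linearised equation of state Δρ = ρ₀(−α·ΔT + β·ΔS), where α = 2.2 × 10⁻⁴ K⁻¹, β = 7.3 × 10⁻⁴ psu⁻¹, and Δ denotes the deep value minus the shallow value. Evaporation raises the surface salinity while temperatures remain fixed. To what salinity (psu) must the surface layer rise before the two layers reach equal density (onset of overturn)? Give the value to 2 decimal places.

Neutral buoyancy requires −α(T_deep − T_surf) + β(S_deep − S_surf′) = 0.
S_surf′ = S_deep − (α/β)·ΔT = 38.32 − (2.2 × 10⁻⁴/7.3 × 10⁻⁴)·(-3.9) = 39.4953 psu.
Increase required: 39.4953 − 37.38 = 2.1153 psu.

39.50 psu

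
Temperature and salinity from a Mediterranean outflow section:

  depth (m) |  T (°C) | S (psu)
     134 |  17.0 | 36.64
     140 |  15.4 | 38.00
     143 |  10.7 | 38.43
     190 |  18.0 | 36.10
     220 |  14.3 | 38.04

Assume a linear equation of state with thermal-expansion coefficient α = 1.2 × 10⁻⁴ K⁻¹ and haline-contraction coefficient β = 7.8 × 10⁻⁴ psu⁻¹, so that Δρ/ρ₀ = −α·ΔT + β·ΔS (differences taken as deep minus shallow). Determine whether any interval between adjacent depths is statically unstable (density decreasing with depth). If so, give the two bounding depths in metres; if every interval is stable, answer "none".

Evaluate Δρ/ρ₀ = −αΔT + βΔS across each adjacent pair:
  134–140 m: −αΔT+βΔS = −(1.2 × 10⁻⁴)(-1.6)+(7.8 × 10⁻⁴)(+1.36) = 1.3 × 10⁻³ → stable
  140–143 m: −αΔT+βΔS = −(1.2 × 10⁻⁴)(-4.7)+(7.8 × 10⁻⁴)(+0.43) = 9.0 × 10⁻⁴ → stable
  143–190 m: −αΔT+βΔS = −(1.2 × 10⁻⁴)(+7.3)+(7.8 × 10⁻⁴)(-2.33) = -2.7 × 10⁻³ → UNSTABLE
  190–220 m: −αΔT+βΔS = −(1.2 × 10⁻⁴)(-3.7)+(7.8 × 10⁻⁴)(+1.94) = 2.0 × 10⁻³ → stable
The 143–190 m interval has Δρ < 0: lighter water underlies denser water.

143–190 m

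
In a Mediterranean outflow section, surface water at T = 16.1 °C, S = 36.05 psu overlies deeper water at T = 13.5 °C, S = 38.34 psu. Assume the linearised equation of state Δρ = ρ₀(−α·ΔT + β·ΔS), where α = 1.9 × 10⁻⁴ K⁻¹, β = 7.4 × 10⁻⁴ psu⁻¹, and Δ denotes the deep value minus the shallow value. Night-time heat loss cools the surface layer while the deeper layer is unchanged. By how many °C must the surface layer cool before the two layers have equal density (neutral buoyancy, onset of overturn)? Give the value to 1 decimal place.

11.5 °C

Neutral buoyancy requires Δρ = 0, i.e. −α(T_deep − T_surf′) + β(S_deep − S_surf) = 0.
T_surf′ = T_deep − (β/α)·ΔS = 13.5 − (7.4 × 10⁻⁴/1.9 × 10⁻⁴)·(+2.29) = 4.581 °C.
Cooling required: 16.1 − (4.581) = 11.519 °C.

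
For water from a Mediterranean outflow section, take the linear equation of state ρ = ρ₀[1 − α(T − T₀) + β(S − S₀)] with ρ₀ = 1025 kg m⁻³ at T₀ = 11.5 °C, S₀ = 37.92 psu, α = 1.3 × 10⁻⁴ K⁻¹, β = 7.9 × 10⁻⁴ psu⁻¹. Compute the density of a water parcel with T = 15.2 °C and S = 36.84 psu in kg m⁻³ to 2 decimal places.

T − T₀ = +3.7 K, S − S₀ = -1.08 psu.
Bracket = 1 − α·(+3.7) + β·(-1.08) = 1 + (-1.3342 × 10⁻³) = 0.9986658.
ρ = 1025 × 0.9986658 = 1023.63 kg m⁻³.

1023.63 kg m⁻³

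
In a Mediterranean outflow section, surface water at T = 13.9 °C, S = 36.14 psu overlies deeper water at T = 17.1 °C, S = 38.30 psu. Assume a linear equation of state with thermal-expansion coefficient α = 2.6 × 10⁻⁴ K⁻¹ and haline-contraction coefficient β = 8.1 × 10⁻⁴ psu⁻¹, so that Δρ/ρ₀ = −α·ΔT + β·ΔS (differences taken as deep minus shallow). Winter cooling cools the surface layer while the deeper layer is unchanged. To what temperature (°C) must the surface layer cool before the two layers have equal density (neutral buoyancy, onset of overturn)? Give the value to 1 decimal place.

10.4 °C

Neutral buoyancy requires Δρ = 0, i.e. −α(T_deep − T_surf′) + β(S_deep − S_surf) = 0.
T_surf′ = T_deep − (β/α)·ΔS = 17.1 − (8.1 × 10⁻⁴/2.6 × 10⁻⁴)·(+2.16) = 10.371 °C.
Cooling required: 13.9 − (10.371) = 3.529 °C.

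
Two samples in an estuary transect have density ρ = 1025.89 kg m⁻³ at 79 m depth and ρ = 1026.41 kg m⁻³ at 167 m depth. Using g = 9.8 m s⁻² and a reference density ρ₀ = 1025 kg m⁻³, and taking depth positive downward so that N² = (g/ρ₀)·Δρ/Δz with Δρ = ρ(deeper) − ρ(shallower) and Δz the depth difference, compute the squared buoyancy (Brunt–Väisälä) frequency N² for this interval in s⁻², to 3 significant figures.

5.65 × 10⁻⁵ s⁻²

Δρ = 1026.41 − 1025.89 = 0.52 kg m⁻³ over Δz = 167 − 79 = 88 m.
N² = (9.8/1025) × (0.52/88) = 5.6497 × 10⁻⁵ s⁻² ≈ 5.65 × 10⁻⁵ s⁻².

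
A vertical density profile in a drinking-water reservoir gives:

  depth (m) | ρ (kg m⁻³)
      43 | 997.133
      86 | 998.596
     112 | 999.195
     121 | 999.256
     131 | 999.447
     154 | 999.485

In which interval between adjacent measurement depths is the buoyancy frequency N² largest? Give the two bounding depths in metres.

43–86 m

Compute the density gradient over each adjacent pair:
  43–86 m: Δρ/Δz = 1.463/43 = 0.034 kg m⁻⁴
  86–112 m: Δρ/Δz = 0.599/26 = 0.023 kg m⁻⁴
  112–121 m: Δρ/Δz = 0.061/9 = 6.8 × 10⁻³ kg m⁻⁴
  121–131 m: Δρ/Δz = 0.191/10 = 0.019 kg m⁻⁴
  131–154 m: Δρ/Δz = 0.038/23 = 1.7 × 10⁻³ kg m⁻⁴
The largest gradient is in the 43–86 m interval — the pycnocline.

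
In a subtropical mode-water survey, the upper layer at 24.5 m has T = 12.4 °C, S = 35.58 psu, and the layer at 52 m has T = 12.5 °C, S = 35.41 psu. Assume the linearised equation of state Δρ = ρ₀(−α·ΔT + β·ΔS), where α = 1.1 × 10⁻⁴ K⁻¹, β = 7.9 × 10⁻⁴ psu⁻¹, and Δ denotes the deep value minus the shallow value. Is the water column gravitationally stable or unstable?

unstable

ΔT = 12.5 − 12.4 = +0.1 K and ΔS = 35.41 − 35.58 = -0.17 psu (deep − shallow).
−αΔT = -1.10 × 10⁻⁵; βΔS = -1.343 × 10⁻⁴; sum Δρ/ρ₀ = -1.453 × 10⁻⁴.
Δρ/ρ₀ < 0, so Δρ < 0: deeper water is lighter → statically unstable; the column would overturn.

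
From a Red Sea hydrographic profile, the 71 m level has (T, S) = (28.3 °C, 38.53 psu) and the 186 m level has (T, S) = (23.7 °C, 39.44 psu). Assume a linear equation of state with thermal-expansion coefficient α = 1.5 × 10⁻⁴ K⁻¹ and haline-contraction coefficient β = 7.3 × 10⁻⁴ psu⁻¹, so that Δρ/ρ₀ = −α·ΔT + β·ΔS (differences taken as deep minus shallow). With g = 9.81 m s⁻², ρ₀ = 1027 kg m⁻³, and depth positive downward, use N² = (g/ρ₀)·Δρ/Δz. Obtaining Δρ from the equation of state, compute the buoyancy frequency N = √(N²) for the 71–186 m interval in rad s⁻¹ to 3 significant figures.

ΔT = -4.6 K, ΔS = +0.91 psu (deep − shallow).
Δρ/ρ₀ = −αΔT + βΔS = 6.90 × 10⁻⁴ + 6.643 × 10⁻⁴ = 1.3543 × 10⁻³, so Δρ ≈ 1.391 kg m⁻³.
N² = (g/ρ₀)·Δρ/Δz = g·(Δρ/ρ₀)/Δz = 9.81 × 1.3543 × 10⁻³ / 115 = 1.1553 × 10⁻⁴ s⁻².
N = √(1.1553 × 10⁻⁴) = 0.010748 rad s⁻¹ ≈ 0.0107 rad s⁻¹.

0.0107 rad s⁻¹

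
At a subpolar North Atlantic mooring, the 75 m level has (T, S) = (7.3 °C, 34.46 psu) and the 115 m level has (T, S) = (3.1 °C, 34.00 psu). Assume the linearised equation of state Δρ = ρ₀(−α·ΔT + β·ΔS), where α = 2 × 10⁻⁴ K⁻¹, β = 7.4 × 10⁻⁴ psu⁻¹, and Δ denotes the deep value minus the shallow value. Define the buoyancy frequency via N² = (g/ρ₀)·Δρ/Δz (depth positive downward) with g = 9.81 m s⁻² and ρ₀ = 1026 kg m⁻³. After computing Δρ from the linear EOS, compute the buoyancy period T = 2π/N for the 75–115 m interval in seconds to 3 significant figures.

ΔT = -4.2 K, ΔS = -0.46 psu (deep − shallow).
Δρ/ρ₀ = −αΔT + βΔS = 8.40 × 10⁻⁴ − 3.404 × 10⁻⁴ = 4.996 × 10⁻⁴, so Δρ ≈ 0.5126 kg m⁻³.
N² = (g/ρ₀)·Δρ/Δz = g·(Δρ/ρ₀)/Δz = 9.81 × 4.996 × 10⁻⁴ / 40 = 1.2253 × 10⁻⁴ s⁻².
N = √(1.2253 × 10⁻⁴) = 0.011069 rad s⁻¹ → T = 2π/N = 567.64 s ≈ 568 s.

568 s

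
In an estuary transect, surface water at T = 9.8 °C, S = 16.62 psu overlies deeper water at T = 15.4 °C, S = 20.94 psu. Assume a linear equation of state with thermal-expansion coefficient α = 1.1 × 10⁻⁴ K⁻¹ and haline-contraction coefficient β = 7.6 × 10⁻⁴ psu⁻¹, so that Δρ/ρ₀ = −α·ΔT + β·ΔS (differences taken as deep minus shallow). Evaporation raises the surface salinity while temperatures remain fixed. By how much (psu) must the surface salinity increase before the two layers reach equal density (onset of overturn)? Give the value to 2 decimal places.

Neutral buoyancy requires −α(T_deep − T_surf) + β(S_deep − S_surf′) = 0.
S_surf′ = S_deep − (α/β)·ΔT = 20.94 − (1.1 × 10⁻⁴/7.6 × 10⁻⁴)·(+5.6) = 20.1295 psu.
Increase required: 20.1295 − 16.62 = 3.5095 psu.

3.51 psu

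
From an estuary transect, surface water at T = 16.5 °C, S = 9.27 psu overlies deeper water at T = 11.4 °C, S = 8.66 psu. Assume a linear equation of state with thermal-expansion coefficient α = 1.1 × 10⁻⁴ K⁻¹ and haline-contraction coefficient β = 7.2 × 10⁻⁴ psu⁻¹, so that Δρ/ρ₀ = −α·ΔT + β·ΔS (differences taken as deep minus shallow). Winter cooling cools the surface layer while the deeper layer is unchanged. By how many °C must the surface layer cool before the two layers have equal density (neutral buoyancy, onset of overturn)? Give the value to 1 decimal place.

1.1 °C

Neutral buoyancy requires Δρ = 0, i.e. −α(T_deep − T_surf′) + β(S_deep − S_surf) = 0.
T_surf′ = T_deep − (β/α)·ΔS = 11.4 − (7.2 × 10⁻⁴/1.1 × 10⁻⁴)·(-0.61) = 15.393 °C.
Cooling required: 16.5 − (15.393) = 1.107 °C.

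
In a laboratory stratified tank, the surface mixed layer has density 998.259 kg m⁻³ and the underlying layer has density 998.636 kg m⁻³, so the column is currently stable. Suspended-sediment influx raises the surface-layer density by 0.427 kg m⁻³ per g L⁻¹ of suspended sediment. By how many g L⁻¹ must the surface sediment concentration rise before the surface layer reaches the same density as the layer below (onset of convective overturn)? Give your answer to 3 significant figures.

0.883 g L⁻¹

Density deficit of the surface layer: 998.636 − 998.259 = 0.377 kg m⁻³.
Required change = 0.377 / 0.427 = 0.883 g L⁻¹.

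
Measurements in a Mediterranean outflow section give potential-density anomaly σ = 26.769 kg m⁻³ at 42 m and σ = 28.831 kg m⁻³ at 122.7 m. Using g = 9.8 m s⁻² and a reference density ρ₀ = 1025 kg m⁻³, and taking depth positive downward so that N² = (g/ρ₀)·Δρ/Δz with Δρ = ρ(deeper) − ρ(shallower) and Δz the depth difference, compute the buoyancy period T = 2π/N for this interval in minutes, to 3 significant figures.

Δρ = 1028.831 − 1026.769 = 2.062 kg m⁻³ over Δz = 122.7 − 42 = 80.7 m.
N² = (9.8/1025) × (2.062/80.7) = 2.4430 × 10⁻⁴ s⁻².
N = √(2.4430 × 10⁻⁴) = 0.015630 rad s⁻¹, so T = 2π/N = 402.00 s = 6.7000 min ≈ 6.70 min.

6.70 min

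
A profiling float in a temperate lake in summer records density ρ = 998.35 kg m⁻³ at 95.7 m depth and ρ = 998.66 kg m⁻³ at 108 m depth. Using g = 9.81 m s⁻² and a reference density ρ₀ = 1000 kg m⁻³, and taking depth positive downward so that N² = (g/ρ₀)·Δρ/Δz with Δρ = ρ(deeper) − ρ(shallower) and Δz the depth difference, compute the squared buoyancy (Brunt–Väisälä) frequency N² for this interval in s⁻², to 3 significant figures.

2.47 × 10⁻⁴ s⁻²

Δρ = 998.66 − 998.35 = 0.31 kg m⁻³ over Δz = 108 − 95.7 = 12.3 m.
N² = (9.81/1000) × (0.31/12.3) = 2.4724 × 10⁻⁴ s⁻² ≈ 2.47 × 10⁻⁴ s⁻².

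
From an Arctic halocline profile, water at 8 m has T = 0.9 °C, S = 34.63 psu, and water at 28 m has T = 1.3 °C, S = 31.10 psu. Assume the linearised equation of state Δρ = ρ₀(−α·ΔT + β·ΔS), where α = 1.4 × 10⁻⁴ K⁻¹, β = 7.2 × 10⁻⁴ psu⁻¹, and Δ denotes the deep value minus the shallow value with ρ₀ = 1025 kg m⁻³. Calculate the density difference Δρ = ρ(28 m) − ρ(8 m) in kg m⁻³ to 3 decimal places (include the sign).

-2.663 kg m⁻³

ΔT = +0.4 K, ΔS = -3.53 psu (deep − shallow).
Δρ/ρ₀ = −(1.4 × 10⁻⁴)(+0.4) + (7.2 × 10⁻⁴)(-3.53) = -2.5976 × 10⁻³.
Δρ = 1025 × (-2.5976 × 10⁻³) = -2.663 kg m⁻³.
Negative Δρ: lighter below, statically unstable.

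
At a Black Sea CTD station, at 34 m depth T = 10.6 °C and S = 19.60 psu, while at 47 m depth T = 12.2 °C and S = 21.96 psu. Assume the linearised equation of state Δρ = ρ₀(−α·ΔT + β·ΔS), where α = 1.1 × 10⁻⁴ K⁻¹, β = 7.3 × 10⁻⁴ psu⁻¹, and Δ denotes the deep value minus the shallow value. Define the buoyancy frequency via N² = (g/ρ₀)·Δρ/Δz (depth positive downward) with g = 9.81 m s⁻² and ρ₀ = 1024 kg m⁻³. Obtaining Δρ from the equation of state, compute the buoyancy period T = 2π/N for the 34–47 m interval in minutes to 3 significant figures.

3.07 min

ΔT = +1.6 K, ΔS = +2.36 psu (deep − shallow).
Δρ/ρ₀ = −αΔT + βΔS = -1.76 × 10⁻⁴ + 1.7228 × 10⁻³ = 1.5468 × 10⁻³, so Δρ ≈ 1.584 kg m⁻³.
N² = (g/ρ₀)·Δρ/Δz = g·(Δρ/ρ₀)/Δz = 9.81 × 1.5468 × 10⁻³ / 13 = 1.1672 × 10⁻³ s⁻².
N = √(1.1672 × 10⁻³) = 0.034164 rad s⁻¹ → T = 2π/N = 183.91 s = 3.0652 min ≈ 3.07 min.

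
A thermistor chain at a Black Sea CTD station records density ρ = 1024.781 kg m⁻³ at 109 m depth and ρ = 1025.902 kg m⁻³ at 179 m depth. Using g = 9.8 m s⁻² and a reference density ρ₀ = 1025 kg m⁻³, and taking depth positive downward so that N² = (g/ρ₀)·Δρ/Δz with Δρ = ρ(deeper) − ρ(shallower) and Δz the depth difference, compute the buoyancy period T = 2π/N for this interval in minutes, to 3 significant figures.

Δρ = 1025.902 − 1024.781 = 1.121 kg m⁻³ over Δz = 179 − 109 = 70 m.
N² = (9.8/1025) × (1.121/70) = 1.5311 × 10⁻⁴ s⁻².
N = √(1.5311 × 10⁻⁴) = 0.012374 rad s⁻¹, so T = 2π/N = 507.77 s = 8.4628 min ≈ 8.46 min.

8.46 min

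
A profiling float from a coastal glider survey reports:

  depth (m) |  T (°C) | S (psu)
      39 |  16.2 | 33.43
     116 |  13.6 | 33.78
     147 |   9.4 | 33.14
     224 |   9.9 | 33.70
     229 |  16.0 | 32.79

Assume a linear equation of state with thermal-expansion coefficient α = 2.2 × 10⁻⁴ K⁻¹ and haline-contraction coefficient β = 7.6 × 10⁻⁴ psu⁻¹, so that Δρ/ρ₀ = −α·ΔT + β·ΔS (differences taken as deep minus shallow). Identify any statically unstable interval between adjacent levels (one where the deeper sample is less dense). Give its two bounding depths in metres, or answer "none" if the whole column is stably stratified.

Evaluate Δρ/ρ₀ = −αΔT + βΔS across each adjacent pair:
  39–116 m: −αΔT+βΔS = −(2.2 × 10⁻⁴)(-2.6)+(7.6 × 10⁻⁴)(+0.35) = 8.4 × 10⁻⁴ → stable
  116–147 m: −αΔT+βΔS = −(2.2 × 10⁻⁴)(-4.2)+(7.6 × 10⁻⁴)(-0.64) = 4.4 × 10⁻⁴ → stable
  147–224 m: −αΔT+βΔS = −(2.2 × 10⁻⁴)(+0.5)+(7.6 × 10⁻⁴)(+0.56) = 3.2 × 10⁻⁴ → stable
  224–229 m: −αΔT+βΔS = −(2.2 × 10⁻⁴)(+6.1)+(7.6 × 10⁻⁴)(-0.91) = -2.0 × 10⁻³ → UNSTABLE
The 224–229 m interval has Δρ < 0: lighter water underlies denser water.

224–229 m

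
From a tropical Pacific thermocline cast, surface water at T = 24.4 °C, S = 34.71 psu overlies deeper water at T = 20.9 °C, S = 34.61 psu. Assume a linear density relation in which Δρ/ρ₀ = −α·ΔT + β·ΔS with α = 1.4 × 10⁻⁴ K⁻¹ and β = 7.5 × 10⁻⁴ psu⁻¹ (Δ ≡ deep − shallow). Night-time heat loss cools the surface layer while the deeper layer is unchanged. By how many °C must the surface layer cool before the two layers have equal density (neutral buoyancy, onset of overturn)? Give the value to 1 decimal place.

Neutral buoyancy requires Δρ = 0, i.e. −α(T_deep − T_surf′) + β(S_deep − S_surf) = 0.
T_surf′ = T_deep − (β/α)·ΔS = 20.9 − (7.5 × 10⁻⁴/1.4 × 10⁻⁴)·(-0.10) = 21.436 °C.
Cooling required: 24.4 − (21.436) = 2.964 °C.

3.0 °C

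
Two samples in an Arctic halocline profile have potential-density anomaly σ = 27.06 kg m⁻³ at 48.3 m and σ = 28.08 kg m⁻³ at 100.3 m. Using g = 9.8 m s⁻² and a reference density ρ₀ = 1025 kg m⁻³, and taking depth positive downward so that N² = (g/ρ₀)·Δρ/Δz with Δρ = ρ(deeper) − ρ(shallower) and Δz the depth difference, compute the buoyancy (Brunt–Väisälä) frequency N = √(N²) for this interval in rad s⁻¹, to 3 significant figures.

0.0137 rad s⁻¹

Δρ = 1028.08 − 1027.06 = 1.02 kg m⁻³ over Δz = 100.3 − 48.3 = 52 m.
N² = (9.8/1025) × (1.02/52) = 1.8754 × 10⁻⁴ s⁻².
N = √(1.8754 × 10⁻⁴) = 0.013695 rad s⁻¹ ≈ 0.0137 rad s⁻¹.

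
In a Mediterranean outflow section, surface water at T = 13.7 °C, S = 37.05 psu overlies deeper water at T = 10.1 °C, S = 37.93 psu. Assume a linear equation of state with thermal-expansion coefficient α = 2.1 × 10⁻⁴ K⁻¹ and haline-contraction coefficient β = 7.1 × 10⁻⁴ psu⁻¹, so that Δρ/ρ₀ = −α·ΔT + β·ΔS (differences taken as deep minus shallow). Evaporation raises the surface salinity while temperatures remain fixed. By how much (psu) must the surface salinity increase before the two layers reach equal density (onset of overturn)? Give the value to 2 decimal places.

1.94 psu

Neutral buoyancy requires −α(T_deep − T_surf) + β(S_deep − S_surf′) = 0.
S_surf′ = S_deep − (α/β)·ΔT = 37.93 − (2.1 × 10⁻⁴/7.1 × 10⁻⁴)·(-3.6) = 38.9948 psu.
Increase required: 38.9948 − 37.05 = 1.9448 psu.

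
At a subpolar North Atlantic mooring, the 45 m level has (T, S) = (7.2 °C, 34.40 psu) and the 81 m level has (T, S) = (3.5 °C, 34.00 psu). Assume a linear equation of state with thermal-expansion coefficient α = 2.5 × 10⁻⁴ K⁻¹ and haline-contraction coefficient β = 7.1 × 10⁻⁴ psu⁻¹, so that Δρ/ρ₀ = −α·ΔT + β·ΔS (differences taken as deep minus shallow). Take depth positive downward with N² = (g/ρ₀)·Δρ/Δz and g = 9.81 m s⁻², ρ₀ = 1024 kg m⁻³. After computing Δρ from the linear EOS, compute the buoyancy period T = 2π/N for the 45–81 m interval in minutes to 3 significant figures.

ΔT = -3.7 K, ΔS = -0.40 psu (deep − shallow).
Δρ/ρ₀ = −αΔT + βΔS = 9.25 × 10⁻⁴ − 2.84 × 10⁻⁴ = 6.41 × 10⁻⁴, so Δρ ≈ 0.6564 kg m⁻³.
N² = (g/ρ₀)·Δρ/Δz = g·(Δρ/ρ₀)/Δz = 9.81 × 6.41 × 10⁻⁴ / 36 = 1.7467 × 10⁻⁴ s⁻².
N = √(1.7467 × 10⁻⁴) = 0.013216 rad s⁻¹ → T = 2π/N = 475.42 s = 7.9237 min ≈ 7.92 min.

7.92 min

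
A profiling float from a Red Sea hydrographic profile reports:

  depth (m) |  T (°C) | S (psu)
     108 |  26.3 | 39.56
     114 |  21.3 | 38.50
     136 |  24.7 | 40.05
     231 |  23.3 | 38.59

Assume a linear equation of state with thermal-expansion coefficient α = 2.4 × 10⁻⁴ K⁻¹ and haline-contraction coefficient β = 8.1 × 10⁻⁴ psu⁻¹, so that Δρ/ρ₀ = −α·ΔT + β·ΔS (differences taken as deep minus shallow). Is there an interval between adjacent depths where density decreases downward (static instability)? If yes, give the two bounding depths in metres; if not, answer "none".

Evaluate Δρ/ρ₀ = −αΔT + βΔS across each adjacent pair:
  108–114 m: −αΔT+βΔS = −(2.4 × 10⁻⁴)(-5.0)+(8.1 × 10⁻⁴)(-1.06) = 3.4 × 10⁻⁴ → stable
  114–136 m: −αΔT+βΔS = −(2.4 × 10⁻⁴)(+3.4)+(8.1 × 10⁻⁴)(+1.55) = 4.4 × 10⁻⁴ → stable
  136–231 m: −αΔT+βΔS = −(2.4 × 10⁻⁴)(-1.4)+(8.1 × 10⁻⁴)(-1.46) = -8.5 × 10⁻⁴ → UNSTABLE
The 136–231 m interval has Δρ < 0: lighter water underlies denser water.

136–231 m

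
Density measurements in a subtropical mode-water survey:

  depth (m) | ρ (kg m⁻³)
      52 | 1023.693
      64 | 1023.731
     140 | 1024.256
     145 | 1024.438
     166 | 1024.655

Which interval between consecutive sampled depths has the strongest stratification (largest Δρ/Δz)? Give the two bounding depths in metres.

140–145 m

Compute the density gradient over each adjacent pair:
  52–64 m: Δρ/Δz = 0.038/12 = 3.2 × 10⁻³ kg m⁻⁴
  64–140 m: Δρ/Δz = 0.525/76 = 6.9 × 10⁻³ kg m⁻⁴
  140–145 m: Δρ/Δz = 0.182/5 = 0.036 kg m⁻⁴
  145–166 m: Δρ/Δz = 0.217/21 = 0.010 kg m⁻⁴
The largest gradient is in the 140–145 m interval — the pycnocline.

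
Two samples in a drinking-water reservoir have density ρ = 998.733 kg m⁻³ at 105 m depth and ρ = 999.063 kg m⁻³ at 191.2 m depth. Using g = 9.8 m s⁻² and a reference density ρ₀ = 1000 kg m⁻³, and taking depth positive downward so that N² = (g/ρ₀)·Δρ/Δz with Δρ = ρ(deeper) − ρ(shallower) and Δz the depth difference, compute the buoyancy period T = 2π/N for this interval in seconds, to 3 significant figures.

1.03 × 10³ s

Δρ = 999.063 − 998.733 = 0.330 kg m⁻³ over Δz = 191.2 − 105 = 86.2 m.
N² = (9.8/1000) × (0.330/86.2) = 3.7517 × 10⁻⁵ s⁻².
N = √(3.7517 × 10⁻⁵) = 6.1251 × 10⁻³ rad s⁻¹, so T = 2π/N = 1.0258 × 10³ s ≈ 1.03 × 10³ s.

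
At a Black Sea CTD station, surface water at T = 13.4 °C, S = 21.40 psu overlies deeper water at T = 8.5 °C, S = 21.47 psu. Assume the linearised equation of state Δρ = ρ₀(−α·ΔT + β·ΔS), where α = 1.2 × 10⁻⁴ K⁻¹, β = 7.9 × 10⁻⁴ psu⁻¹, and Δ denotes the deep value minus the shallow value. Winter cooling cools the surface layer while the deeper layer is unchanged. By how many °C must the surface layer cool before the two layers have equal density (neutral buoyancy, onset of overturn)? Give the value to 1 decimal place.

5.4 °C

Neutral buoyancy requires Δρ = 0, i.e. −α(T_deep − T_surf′) + β(S_deep − S_surf) = 0.
T_surf′ = T_deep − (β/α)·ΔS = 8.5 − (7.9 × 10⁻⁴/1.2 × 10⁻⁴)·(+0.07) = 8.039 °C.
Cooling required: 13.4 − (8.039) = 5.361 °C.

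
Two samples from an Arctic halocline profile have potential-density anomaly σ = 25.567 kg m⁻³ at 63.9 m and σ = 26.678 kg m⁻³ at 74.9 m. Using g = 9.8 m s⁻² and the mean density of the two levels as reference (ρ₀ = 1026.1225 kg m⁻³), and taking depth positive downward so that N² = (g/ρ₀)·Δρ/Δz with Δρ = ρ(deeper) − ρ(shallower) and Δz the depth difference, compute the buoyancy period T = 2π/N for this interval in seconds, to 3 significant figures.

202 s

Δρ = 1026.678 − 1025.567 = 1.111 kg m⁻³ over Δz = 74.9 − 63.9 = 11 m.
N² = (9.8/1026.1225) × (1.111/11) = 9.6460 × 10⁻⁴ s⁻².
N = √(9.6460 × 10⁻⁴) = 0.031058 rad s⁻¹, so T = 2π/N = 202.30 s ≈ 202 s.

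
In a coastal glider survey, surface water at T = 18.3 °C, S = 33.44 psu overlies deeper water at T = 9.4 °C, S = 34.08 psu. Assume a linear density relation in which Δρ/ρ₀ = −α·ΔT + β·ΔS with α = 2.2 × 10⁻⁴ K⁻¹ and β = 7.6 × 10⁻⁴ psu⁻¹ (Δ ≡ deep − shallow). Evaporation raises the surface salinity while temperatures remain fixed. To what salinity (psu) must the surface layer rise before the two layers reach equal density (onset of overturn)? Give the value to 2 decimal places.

36.66 psu

Neutral buoyancy requires −α(T_deep − T_surf) + β(S_deep − S_surf′) = 0.
S_surf′ = S_deep − (α/β)·ΔT = 34.08 − (2.2 × 10⁻⁴/7.6 × 10⁻⁴)·(-8.9) = 36.6563 psu.
Increase required: 36.6563 − 33.44 = 3.2163 psu.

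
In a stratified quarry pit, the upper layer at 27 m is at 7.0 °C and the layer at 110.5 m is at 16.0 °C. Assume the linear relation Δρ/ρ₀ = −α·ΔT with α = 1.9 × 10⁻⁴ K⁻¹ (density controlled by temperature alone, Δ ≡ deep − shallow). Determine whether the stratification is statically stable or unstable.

unstable

ΔT = 16.0 − 7.0 = +9.0 K, so Δρ/ρ₀ = −αΔT = -1.71 × 10⁻³.
Δρ/ρ₀ < 0, so Δρ < 0: deeper water is lighter → statically unstable; the column would overturn.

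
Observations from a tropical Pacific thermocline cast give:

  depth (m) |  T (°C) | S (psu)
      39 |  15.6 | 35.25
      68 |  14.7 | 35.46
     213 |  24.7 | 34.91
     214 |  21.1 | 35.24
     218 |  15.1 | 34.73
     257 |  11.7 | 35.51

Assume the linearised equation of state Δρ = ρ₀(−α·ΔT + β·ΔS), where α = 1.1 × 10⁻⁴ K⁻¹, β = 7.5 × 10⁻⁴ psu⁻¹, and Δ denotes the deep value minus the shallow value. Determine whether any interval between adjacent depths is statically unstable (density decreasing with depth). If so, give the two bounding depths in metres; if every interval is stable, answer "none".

68–213 m

Evaluate Δρ/ρ₀ = −αΔT + βΔS across each adjacent pair:
  39–68 m: −αΔT+βΔS = −(1.1 × 10⁻⁴)(-0.9)+(7.5 × 10⁻⁴)(+0.21) = 2.6 × 10⁻⁴ → stable
  68–213 m: −αΔT+βΔS = −(1.1 × 10⁻⁴)(+10.0)+(7.5 × 10⁻⁴)(-0.55) = -1.5 × 10⁻³ → UNSTABLE
  213–214 m: −αΔT+βΔS = −(1.1 × 10⁻⁴)(-3.6)+(7.5 × 10⁻⁴)(+0.33) = 6.4 × 10⁻⁴ → stable
  214–218 m: −αΔT+βΔS = −(1.1 × 10⁻⁴)(-6.0)+(7.5 × 10⁻⁴)(-0.51) = 2.8 × 10⁻⁴ → stable
  218–257 m: −αΔT+βΔS = −(1.1 × 10⁻⁴)(-3.4)+(7.5 × 10⁻⁴)(+0.78) = 9.6 × 10⁻⁴ → stable
The 68–213 m interval has Δρ < 0: lighter water underlies denser water.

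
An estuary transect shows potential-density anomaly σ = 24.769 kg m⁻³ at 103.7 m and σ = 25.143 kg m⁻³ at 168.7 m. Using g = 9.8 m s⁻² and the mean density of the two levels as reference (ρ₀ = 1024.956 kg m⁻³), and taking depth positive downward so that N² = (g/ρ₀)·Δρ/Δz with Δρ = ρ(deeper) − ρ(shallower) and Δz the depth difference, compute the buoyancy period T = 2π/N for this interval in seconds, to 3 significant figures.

Δρ = 1025.143 − 1024.769 = 0.374 kg m⁻³ over Δz = 168.7 − 103.7 = 65 m.
N² = (9.8/1024.956) × (0.374/65) = 5.5015 × 10⁻⁵ s⁻².
N = √(5.5015 × 10⁻⁵) = 7.4172 × 10⁻³ rad s⁻¹, so T = 2π/N = 847.11 s ≈ 847 s.

847 s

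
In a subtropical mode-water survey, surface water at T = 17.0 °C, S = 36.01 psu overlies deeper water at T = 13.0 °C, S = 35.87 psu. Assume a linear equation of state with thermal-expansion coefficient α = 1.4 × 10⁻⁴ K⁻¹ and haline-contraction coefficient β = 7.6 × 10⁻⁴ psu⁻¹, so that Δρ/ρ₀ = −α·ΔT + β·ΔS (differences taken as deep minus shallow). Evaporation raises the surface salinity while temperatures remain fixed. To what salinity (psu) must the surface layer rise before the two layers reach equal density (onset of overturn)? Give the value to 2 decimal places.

Neutral buoyancy requires −α(T_deep − T_surf) + β(S_deep − S_surf′) = 0.
S_surf′ = S_deep − (α/β)·ΔT = 35.87 − (1.4 × 10⁻⁴/7.6 × 10⁻⁴)·(-4.0) = 36.6068 psu.
Increase required: 36.6068 − 36.01 = 0.5968 psu.

36.61 psu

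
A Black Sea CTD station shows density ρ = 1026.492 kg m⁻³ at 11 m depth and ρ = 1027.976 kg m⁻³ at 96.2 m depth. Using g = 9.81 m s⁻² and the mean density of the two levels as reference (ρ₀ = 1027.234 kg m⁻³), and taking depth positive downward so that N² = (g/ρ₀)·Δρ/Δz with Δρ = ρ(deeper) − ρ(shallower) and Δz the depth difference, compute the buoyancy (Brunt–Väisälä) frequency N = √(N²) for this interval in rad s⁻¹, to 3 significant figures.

Δρ = 1027.976 − 1026.492 = 1.484 kg m⁻³ over Δz = 96.2 − 11 = 85.2 m.
N² = (9.81/1027.234) × (1.484/85.2) = 1.6634 × 10⁻⁴ s⁻².
N = √(1.6634 × 10⁻⁴) = 0.012897 rad s⁻¹ ≈ 0.0129 rad s⁻¹.

0.0129 rad s⁻¹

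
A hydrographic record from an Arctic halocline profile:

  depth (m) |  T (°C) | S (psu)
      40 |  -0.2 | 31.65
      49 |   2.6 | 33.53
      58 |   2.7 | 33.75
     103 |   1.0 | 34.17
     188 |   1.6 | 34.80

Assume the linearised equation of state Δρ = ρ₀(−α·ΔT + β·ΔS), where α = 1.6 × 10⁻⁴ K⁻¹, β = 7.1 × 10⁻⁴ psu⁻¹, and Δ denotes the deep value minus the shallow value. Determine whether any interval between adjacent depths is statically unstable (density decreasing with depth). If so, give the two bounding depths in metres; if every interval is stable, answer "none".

none

Evaluate Δρ/ρ₀ = −αΔT + βΔS across each adjacent pair:
  40–49 m: −αΔT+βΔS = −(1.6 × 10⁻⁴)(+2.8)+(7.1 × 10⁻⁴)(+1.88) = 8.9 × 10⁻⁴ → stable
  49–58 m: −αΔT+βΔS = −(1.6 × 10⁻⁴)(+0.1)+(7.1 × 10⁻⁴)(+0.22) = 1.4 × 10⁻⁴ → stable
  58–103 m: −αΔT+βΔS = −(1.6 × 10⁻⁴)(-1.7)+(7.1 × 10⁻⁴)(+0.42) = 5.7 × 10⁻⁴ → stable
  103–188 m: −αΔT+βΔS = −(1.6 × 10⁻⁴)(+0.6)+(7.1 × 10⁻⁴)(+0.63) = 3.5 × 10⁻⁴ → stable
Every interval has Δρ > 0: the column is stably stratified throughout.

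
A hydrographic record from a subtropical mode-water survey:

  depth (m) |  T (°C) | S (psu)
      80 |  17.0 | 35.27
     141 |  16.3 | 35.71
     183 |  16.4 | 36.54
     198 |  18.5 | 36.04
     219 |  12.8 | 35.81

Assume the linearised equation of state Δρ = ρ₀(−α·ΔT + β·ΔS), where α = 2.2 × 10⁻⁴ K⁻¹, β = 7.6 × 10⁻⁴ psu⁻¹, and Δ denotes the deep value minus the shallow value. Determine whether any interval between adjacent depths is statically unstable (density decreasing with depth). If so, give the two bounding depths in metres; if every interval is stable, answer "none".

183–198 m

Evaluate Δρ/ρ₀ = −αΔT + βΔS across each adjacent pair:
  80–141 m: −αΔT+βΔS = −(2.2 × 10⁻⁴)(-0.7)+(7.6 × 10⁻⁴)(+0.44) = 4.9 × 10⁻⁴ → stable
  141–183 m: −αΔT+βΔS = −(2.2 × 10⁻⁴)(+0.1)+(7.6 × 10⁻⁴)(+0.83) = 6.1 × 10⁻⁴ → stable
  183–198 m: −αΔT+βΔS = −(2.2 × 10⁻⁴)(+2.1)+(7.6 × 10⁻⁴)(-0.50) = -8.4 × 10⁻⁴ → UNSTABLE
  198–219 m: −αΔT+βΔS = −(2.2 × 10⁻⁴)(-5.7)+(7.6 × 10⁻⁴)(-0.23) = 1.1 × 10⁻³ → stable
The 183–198 m interval has Δρ < 0: lighter water underlies denser water.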